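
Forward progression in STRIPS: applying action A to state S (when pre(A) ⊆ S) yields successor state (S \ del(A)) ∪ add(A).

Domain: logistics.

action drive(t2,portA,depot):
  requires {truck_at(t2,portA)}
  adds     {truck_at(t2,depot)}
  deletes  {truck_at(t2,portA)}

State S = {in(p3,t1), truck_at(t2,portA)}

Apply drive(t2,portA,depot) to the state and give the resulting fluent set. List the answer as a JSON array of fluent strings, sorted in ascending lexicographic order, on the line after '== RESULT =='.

Compute (S \ del) ∪ add:
  pre ⊆ S: {truck_at(t2,portA)} ⊆ S  — applicable
  S \ del = {in(p3,t1)}
  ∪ add   = {in(p3,t1), truck_at(t2,depot)}

== RESULT ==
["in(p3,t1)", "truck_at(t2,depot)"]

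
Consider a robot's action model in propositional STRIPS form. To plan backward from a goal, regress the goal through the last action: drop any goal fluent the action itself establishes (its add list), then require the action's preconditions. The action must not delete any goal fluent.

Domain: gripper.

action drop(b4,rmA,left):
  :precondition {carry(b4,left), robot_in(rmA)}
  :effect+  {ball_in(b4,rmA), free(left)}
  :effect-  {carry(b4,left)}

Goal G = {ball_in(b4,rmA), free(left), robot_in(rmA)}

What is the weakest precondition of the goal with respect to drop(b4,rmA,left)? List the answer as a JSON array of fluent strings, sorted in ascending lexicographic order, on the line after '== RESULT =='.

Compute (G \ add) ∪ pre:
  G ∩ del = {}  (empty — regression defined)
  G \ add = {ball_in(b4,rmA), free(left), robot_in(rmA)} \ {ball_in(b4,rmA), free(left)} = {robot_in(rmA)}
  ∪ pre   = {robot_in(rmA)} ∪ {carry(b4,left), robot_in(rmA)}
          = {carry(b4,left), robot_in(rmA)}

== RESULT ==
["carry(b4,left)", "robot_in(rmA)"]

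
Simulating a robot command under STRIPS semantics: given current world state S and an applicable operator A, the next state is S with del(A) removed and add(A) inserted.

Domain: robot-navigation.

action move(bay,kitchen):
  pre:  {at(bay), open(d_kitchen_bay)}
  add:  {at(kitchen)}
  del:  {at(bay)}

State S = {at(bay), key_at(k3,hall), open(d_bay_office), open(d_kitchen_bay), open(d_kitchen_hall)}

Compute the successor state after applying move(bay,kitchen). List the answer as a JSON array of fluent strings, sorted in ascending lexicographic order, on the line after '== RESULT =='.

Progress:
  pre ⊆ S: {at(bay), open(d_kitchen_bay)} ⊆ S  — applicable
  S \ del = {key_at(k3,hall), open(d_bay_office), open(d_kitchen_bay), open(d_kitchen_hall)}
  ∪ add   = {at(kitchen), key_at(k3,hall), open(d_bay_office), open(d_kitchen_bay), open(d_kitchen_hall)}

== RESULT ==
["at(kitchen)", "key_at(k3,hall)", "open(d_bay_office)", "open(d_kitchen_bay)", "open(d_kitchen_hall)"]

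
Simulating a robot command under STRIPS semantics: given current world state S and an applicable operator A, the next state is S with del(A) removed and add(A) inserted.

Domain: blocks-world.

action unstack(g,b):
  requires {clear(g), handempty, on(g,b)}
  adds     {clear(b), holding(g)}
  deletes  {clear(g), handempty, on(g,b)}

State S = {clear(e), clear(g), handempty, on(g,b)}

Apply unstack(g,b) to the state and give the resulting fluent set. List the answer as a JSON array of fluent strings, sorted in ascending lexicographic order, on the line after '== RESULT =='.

Progress:
  pre ⊆ S: {clear(g), handempty, on(g,b)} ⊆ S  — applicable
  S \ del = {clear(e)}
  ∪ add   = {clear(b), clear(e), holding(g)}

== RESULT ==
["clear(b)", "clear(e)", "holding(g)"]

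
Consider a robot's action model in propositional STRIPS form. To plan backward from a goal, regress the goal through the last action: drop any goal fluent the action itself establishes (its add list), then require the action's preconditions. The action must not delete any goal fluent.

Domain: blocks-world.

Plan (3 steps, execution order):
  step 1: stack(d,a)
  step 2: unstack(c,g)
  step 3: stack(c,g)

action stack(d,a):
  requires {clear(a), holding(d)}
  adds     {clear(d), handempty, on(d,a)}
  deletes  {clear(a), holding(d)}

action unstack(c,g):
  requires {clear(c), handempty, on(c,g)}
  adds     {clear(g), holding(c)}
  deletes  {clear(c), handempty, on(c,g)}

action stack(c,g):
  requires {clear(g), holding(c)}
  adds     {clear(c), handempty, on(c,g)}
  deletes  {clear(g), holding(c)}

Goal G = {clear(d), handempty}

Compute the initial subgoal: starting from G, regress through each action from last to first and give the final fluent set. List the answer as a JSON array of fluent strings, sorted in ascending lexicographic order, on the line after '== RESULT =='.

Work backward from the goal:
  through step 3 (stack(c,g)): drop {handempty}, keep {clear(d)}, require {clear(g), holding(c)}
    → {clear(d), clear(g), holding(c)}
  through step 2 (unstack(c,g)): drop {clear(g), holding(c)}, keep {clear(d)}, require {clear(c), handempty, on(c,g)}
    → {clear(c), clear(d), handempty, on(c,g)}
  through step 1 (stack(d,a)): drop {clear(d), handempty}, keep {clear(c), on(c,g)}, require {clear(a), holding(d)}
    → {clear(a), clear(c), holding(d), on(c,g)}

== RESULT ==
["clear(a)", "clear(c)", "holding(d)", "on(c,g)"]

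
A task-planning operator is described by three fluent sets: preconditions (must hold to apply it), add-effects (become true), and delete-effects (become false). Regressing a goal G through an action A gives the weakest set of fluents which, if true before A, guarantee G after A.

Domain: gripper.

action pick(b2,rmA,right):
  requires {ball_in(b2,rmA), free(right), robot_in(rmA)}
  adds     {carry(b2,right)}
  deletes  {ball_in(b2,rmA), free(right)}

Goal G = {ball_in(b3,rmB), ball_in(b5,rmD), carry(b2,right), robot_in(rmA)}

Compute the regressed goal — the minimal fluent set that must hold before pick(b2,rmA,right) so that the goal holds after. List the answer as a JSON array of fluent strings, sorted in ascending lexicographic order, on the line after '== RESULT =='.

Regress:
  G ∩ del = {}  (empty — regression defined)
  G \ add = {ball_in(b3,rmB), ball_in(b5,rmD), carry(b2,right), robot_in(rmA)} \ {carry(b2,right)} = {ball_in(b3,rmB), ball_in(b5,rmD), robot_in(rmA)}
  ∪ pre   = {ball_in(b3,rmB), ball_in(b5,rmD), robot_in(rmA)} ∪ {ball_in(b2,rmA), free(right), robot_in(rmA)}
          = {ball_in(b2,rmA), ball_in(b3,rmB), ball_in(b5,rmD), free(right), robot_in(rmA)}

== RESULT ==
["ball_in(b2,rmA)", "ball_in(b3,rmB)", "ball_in(b5,rmD)", "free(right)", "robot_in(rmA)"]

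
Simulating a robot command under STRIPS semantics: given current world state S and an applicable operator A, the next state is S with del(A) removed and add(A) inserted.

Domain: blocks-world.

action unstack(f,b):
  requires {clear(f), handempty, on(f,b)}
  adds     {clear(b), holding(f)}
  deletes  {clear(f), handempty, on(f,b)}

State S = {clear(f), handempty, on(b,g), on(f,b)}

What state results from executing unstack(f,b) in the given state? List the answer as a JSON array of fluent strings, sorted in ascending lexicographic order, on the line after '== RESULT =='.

Progress:
  pre ⊆ S: {clear(f), handempty, on(f,b)} ⊆ S  — applicable
  S \ del = {on(b,g)}
  ∪ add   = {clear(b), holding(f), on(b,g)}

== RESULT ==
["clear(b)", "holding(f)", "on(b,g)"]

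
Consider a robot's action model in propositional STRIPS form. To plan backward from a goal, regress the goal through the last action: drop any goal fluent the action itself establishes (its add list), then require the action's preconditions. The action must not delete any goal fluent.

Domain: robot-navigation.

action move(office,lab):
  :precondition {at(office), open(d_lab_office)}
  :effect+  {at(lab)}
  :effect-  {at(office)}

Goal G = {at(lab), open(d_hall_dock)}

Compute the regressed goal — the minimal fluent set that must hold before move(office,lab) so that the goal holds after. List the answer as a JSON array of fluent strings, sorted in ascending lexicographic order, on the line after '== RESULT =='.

Regress:
  G ∩ del = {}  (empty — regression defined)
  G \ add = {at(lab), open(d_hall_dock)} \ {at(lab)} = {open(d_hall_dock)}
  ∪ pre   = {open(d_hall_dock)} ∪ {at(office), open(d_lab_office)}
          = {at(office), open(d_hall_dock), open(d_lab_office)}

== RESULT ==
["at(office)", "open(d_hall_dock)", "open(d_lab_office)"]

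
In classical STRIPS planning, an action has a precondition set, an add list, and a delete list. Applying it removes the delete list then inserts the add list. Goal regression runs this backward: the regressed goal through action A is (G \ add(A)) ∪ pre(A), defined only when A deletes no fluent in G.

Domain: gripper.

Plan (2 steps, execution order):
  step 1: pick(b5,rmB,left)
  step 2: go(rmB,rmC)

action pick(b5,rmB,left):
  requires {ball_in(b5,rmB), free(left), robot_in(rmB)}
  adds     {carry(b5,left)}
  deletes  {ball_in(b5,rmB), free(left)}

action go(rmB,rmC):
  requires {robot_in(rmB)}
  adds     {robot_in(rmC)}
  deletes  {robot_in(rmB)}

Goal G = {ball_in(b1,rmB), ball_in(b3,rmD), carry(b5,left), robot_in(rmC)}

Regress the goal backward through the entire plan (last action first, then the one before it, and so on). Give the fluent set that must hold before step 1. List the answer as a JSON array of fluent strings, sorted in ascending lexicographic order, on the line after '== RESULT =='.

Work backward from the goal:
  through step 2 (go(rmB,rmC)): drop {robot_in(rmC)}, keep {ball_in(b1,rmB), ball_in(b3,rmD), carry(b5,left)}, require {robot_in(rmB)}
    → {ball_in(b1,rmB), ball_in(b3,rmD), carry(b5,left), robot_in(rmB)}
  through step 1 (pick(b5,rmB,left)): drop {carry(b5,left)}, keep {ball_in(b1,rmB), ball_in(b3,rmD), robot_in(rmB)}, require {ball_in(b5,rmB), free(left), robot_in(rmB)}
    → {ball_in(b1,rmB), ball_in(b3,rmD), ball_in(b5,rmB), free(left), robot_in(rmB)}

== RESULT ==
["ball_in(b1,rmB)", "ball_in(b3,rmD)", "ball_in(b5,rmB)", "free(left)", "robot_in(rmB)"]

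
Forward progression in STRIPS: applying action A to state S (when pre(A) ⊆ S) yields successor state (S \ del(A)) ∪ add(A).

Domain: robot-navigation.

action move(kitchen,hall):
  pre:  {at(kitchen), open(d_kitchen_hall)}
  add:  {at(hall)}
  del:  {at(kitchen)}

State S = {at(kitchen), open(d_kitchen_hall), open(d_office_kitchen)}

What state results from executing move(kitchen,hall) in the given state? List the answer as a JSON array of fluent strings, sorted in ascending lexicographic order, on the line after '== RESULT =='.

Compute (S \ del) ∪ add:
  pre ⊆ S: {at(kitchen), open(d_kitchen_hall)} ⊆ S  — applicable
  S \ del = {open(d_kitchen_hall), open(d_office_kitchen)}
  ∪ add   = {at(hall), open(d_kitchen_hall), open(d_office_kitchen)}

== RESULT ==
["at(hall)", "open(d_kitchen_hall)", "open(d_office_kitchen)"]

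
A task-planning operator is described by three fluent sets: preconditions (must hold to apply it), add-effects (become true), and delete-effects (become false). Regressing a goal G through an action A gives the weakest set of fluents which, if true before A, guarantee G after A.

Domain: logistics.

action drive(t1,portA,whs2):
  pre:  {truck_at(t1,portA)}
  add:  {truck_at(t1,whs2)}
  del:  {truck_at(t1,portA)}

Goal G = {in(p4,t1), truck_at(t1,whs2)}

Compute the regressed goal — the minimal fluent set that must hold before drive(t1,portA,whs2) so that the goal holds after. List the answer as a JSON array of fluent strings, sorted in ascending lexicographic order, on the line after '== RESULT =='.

Regress:
  G ∩ del = {}  (empty — regression defined)
  G \ add = {in(p4,t1), truck_at(t1,whs2)} \ {truck_at(t1,whs2)} = {in(p4,t1)}
  ∪ pre   = {in(p4,t1)} ∪ {truck_at(t1,portA)}
          = {in(p4,t1), truck_at(t1,portA)}

== RESULT ==
["in(p4,t1)", "truck_at(t1,portA)"]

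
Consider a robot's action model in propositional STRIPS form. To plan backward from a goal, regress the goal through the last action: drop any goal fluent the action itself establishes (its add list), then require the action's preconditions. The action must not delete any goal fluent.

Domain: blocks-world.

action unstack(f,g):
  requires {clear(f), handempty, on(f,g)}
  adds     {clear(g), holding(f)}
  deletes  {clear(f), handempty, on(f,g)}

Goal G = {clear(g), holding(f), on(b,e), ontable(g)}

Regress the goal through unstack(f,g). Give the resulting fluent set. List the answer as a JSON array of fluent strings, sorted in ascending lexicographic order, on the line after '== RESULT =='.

Regress:
  G ∩ del = {}  (empty — regression defined)
  G \ add = {clear(g), holding(f), on(b,e), ontable(g)} \ {clear(g), holding(f)} = {on(b,e), ontable(g)}
  ∪ pre   = {on(b,e), ontable(g)} ∪ {clear(f), handempty, on(f,g)}
          = {clear(f), handempty, on(b,e), on(f,g), ontable(g)}

== RESULT ==
["clear(f)", "handempty", "on(b,e)", "on(f,g)", "ontable(g)"]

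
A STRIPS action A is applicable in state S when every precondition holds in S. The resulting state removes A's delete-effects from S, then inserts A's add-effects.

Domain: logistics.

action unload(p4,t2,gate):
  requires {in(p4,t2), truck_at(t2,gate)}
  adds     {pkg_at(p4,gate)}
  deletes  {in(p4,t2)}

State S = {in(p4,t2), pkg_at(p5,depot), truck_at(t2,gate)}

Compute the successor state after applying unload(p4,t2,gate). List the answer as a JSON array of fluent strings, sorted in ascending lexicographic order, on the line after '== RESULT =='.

Progress:
  pre ⊆ S: {in(p4,t2), truck_at(t2,gate)} ⊆ S  — applicable
  S \ del = {pkg_at(p5,depot), truck_at(t2,gate)}
  ∪ add   = {pkg_at(p4,gate), pkg_at(p5,depot), truck_at(t2,gate)}

== RESULT ==
["pkg_at(p4,gate)", "pkg_at(p5,depot)", "truck_at(t2,gate)"]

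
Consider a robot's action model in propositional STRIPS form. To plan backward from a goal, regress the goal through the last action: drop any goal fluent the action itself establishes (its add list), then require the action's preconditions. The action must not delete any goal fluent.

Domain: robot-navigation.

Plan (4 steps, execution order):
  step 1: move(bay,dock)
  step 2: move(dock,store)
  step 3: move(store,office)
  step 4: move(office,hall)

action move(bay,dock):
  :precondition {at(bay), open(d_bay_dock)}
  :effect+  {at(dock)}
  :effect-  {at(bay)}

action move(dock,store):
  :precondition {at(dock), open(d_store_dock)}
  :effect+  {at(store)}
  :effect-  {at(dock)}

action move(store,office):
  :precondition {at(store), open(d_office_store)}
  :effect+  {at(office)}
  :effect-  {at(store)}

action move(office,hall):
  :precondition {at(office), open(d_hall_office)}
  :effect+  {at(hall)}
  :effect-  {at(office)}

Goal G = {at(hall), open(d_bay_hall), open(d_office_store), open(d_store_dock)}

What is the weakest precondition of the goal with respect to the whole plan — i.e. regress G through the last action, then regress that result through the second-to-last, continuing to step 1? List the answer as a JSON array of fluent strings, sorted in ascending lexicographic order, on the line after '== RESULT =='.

Regress step by step:
  through step 4 (move(office,hall)): drop {at(hall)}, keep {open(d_bay_hall), open(d_office_store), open(d_store_dock)}, require {at(office), open(d_hall_office)}
    → {at(office), open(d_bay_hall), open(d_hall_office), open(d_office_store), open(d_store_dock)}
  through step 3 (move(store,office)): drop {at(office)}, keep {open(d_bay_hall), open(d_hall_office), open(d_office_store), open(d_store_dock)}, require {at(store), open(d_office_store)}
    → {at(store), open(d_bay_hall), open(d_hall_office), open(d_office_store), open(d_store_dock)}
  through step 2 (move(dock,store)): drop {at(store)}, keep {open(d_bay_hall), open(d_hall_office), open(d_office_store), open(d_store_dock)}, require {at(dock), open(d_store_dock)}
    → {at(dock), open(d_bay_hall), open(d_hall_office), open(d_office_store), open(d_store_dock)}
  through step 1 (move(bay,dock)): drop {at(dock)}, keep {open(d_bay_hall), open(d_hall_office), open(d_office_store), open(d_store_dock)}, require {at(bay), open(d_bay_dock)}
    → {at(bay), open(d_bay_dock), open(d_bay_hall), open(d_hall_office), open(d_office_store), open(d_store_dock)}

== RESULT ==
["at(bay)", "open(d_bay_dock)", "open(d_bay_hall)", "open(d_hall_office)", "open(d_office_store)", "open(d_store_dock)"]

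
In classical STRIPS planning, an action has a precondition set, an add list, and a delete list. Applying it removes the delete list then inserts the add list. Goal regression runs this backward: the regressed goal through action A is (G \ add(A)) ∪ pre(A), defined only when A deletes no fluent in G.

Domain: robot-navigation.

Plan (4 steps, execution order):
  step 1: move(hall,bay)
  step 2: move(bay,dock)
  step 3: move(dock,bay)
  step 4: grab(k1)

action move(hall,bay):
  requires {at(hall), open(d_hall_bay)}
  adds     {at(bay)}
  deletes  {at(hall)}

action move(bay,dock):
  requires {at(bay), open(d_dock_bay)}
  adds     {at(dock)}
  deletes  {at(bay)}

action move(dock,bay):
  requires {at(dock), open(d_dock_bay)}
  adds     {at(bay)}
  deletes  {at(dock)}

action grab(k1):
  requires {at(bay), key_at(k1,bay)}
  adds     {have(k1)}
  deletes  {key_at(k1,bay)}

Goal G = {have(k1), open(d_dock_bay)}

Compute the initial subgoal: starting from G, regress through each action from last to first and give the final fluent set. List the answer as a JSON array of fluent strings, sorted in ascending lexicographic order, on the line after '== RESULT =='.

Work backward from the goal:
  through step 4 (grab(k1)): drop {have(k1)}, keep {open(d_dock_bay)}, require {at(bay), key_at(k1,bay)}
    → {at(bay), key_at(k1,bay), open(d_dock_bay)}
  through step 3 (move(dock,bay)): drop {at(bay)}, keep {key_at(k1,bay), open(d_dock_bay)}, require {at(dock), open(d_dock_bay)}
    → {at(dock), key_at(k1,bay), open(d_dock_bay)}
  through step 2 (move(bay,dock)): drop {at(dock)}, keep {key_at(k1,bay), open(d_dock_bay)}, require {at(bay), open(d_dock_bay)}
    → {at(bay), key_at(k1,bay), open(d_dock_bay)}
  through step 1 (move(hall,bay)): drop {at(bay)}, keep {key_at(k1,bay), open(d_dock_bay)}, require {at(hall), open(d_hall_bay)}
    → {at(hall), key_at(k1,bay), open(d_dock_bay), open(d_hall_bay)}

== RESULT ==
["at(hall)", "key_at(k1,bay)", "open(d_dock_bay)", "open(d_hall_bay)"]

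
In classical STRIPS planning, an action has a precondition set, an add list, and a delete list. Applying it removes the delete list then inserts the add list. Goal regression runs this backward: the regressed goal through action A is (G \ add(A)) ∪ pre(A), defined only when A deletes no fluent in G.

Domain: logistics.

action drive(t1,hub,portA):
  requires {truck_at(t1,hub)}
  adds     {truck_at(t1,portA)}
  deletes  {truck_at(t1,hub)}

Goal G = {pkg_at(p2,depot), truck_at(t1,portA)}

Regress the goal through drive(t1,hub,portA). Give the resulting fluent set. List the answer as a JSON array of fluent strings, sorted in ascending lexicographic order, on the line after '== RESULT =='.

Compute (G \ add) ∪ pre:
  G ∩ del = {}  (empty — regression defined)
  G \ add = {pkg_at(p2,depot), truck_at(t1,portA)} \ {truck_at(t1,portA)} = {pkg_at(p2,depot)}
  ∪ pre   = {pkg_at(p2,depot)} ∪ {truck_at(t1,hub)}
          = {pkg_at(p2,depot), truck_at(t1,hub)}

== RESULT ==
["pkg_at(p2,depot)", "truck_at(t1,hub)"]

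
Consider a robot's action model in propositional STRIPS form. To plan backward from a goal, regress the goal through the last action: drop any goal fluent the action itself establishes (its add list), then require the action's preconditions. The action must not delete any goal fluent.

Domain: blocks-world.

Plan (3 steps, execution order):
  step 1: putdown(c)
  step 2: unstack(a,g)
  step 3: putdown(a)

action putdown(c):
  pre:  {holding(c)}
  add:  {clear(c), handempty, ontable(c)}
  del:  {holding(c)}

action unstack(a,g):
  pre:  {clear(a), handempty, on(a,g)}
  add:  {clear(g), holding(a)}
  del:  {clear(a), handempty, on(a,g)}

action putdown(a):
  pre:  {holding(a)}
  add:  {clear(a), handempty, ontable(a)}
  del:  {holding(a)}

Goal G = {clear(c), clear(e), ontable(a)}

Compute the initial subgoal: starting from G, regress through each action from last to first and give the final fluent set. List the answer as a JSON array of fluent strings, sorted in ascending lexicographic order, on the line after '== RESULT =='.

Regress step by step:
  through step 3 (putdown(a)): drop {ontable(a)}, keep {clear(c), clear(e)}, require {holding(a)}
    → {clear(c), clear(e), holding(a)}
  through step 2 (unstack(a,g)): drop {holding(a)}, keep {clear(c), clear(e)}, require {clear(a), handempty, on(a,g)}
    → {clear(a), clear(c), clear(e), handempty, on(a,g)}
  through step 1 (putdown(c)): drop {clear(c), handempty}, keep {clear(a), clear(e), on(a,g)}, require {holding(c)}
    → {clear(a), clear(e), holding(c), on(a,g)}

== RESULT ==
["clear(a)", "clear(e)", "holding(c)", "on(a,g)"]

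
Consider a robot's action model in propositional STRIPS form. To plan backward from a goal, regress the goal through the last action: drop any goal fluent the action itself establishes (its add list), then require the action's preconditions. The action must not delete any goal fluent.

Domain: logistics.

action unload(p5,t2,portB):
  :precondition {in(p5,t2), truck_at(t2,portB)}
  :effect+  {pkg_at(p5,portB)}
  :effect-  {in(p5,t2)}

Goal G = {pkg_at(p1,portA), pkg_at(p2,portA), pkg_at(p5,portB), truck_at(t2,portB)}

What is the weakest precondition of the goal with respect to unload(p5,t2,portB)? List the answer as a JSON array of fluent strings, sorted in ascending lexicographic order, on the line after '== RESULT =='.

Regress:
  G ∩ del = {}  (empty — regression defined)
  G \ add = {pkg_at(p1,portA), pkg_at(p2,portA), pkg_at(p5,portB), truck_at(t2,portB)} \ {pkg_at(p5,portB)} = {pkg_at(p1,portA), pkg_at(p2,portA), truck_at(t2,portB)}
  ∪ pre   = {pkg_at(p1,portA), pkg_at(p2,portA), truck_at(t2,portB)} ∪ {in(p5,t2), truck_at(t2,portB)}
          = {in(p5,t2), pkg_at(p1,portA), pkg_at(p2,portA), truck_at(t2,portB)}

== RESULT ==
["in(p5,t2)", "pkg_at(p1,portA)", "pkg_at(p2,portA)", "truck_at(t2,portB)"]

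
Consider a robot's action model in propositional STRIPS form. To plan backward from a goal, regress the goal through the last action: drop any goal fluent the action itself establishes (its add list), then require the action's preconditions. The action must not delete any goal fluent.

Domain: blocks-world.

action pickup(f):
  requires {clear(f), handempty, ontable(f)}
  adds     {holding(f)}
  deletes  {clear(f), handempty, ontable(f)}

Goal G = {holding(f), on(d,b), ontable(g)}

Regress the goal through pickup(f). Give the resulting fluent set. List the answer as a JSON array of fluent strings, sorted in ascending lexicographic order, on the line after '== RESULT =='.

Regress:
  G ∩ del = {}  (empty — regression defined)
  G \ add = {holding(f), on(d,b), ontable(g)} \ {holding(f)} = {on(d,b), ontable(g)}
  ∪ pre   = {on(d,b), ontable(g)} ∪ {clear(f), handempty, ontable(f)}
          = {clear(f), handempty, on(d,b), ontable(f), ontable(g)}

== RESULT ==
["clear(f)", "handempty", "on(d,b)", "ontable(f)", "ontable(g)"]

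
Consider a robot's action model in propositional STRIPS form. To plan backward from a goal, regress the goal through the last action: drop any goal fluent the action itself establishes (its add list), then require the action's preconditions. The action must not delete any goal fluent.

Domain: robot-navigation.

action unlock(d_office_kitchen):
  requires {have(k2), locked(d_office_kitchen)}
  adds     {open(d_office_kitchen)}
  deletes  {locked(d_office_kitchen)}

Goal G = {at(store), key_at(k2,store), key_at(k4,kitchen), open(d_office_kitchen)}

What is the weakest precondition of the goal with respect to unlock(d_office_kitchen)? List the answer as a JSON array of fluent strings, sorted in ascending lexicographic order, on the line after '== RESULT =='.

Regress:
  G ∩ del = {}  (empty — regression defined)
  G \ add = {at(store), key_at(k2,store), key_at(k4,kitchen), open(d_office_kitchen)} \ {open(d_office_kitchen)} = {at(store), key_at(k2,store), key_at(k4,kitchen)}
  ∪ pre   = {at(store), key_at(k2,store), key_at(k4,kitchen)} ∪ {have(k2), locked(d_office_kitchen)}
          = {at(store), have(k2), key_at(k2,store), key_at(k4,kitchen), locked(d_office_kitchen)}

== RESULT ==
["at(store)", "have(k2)", "key_at(k2,store)", "key_at(k4,kitchen)", "locked(d_office_kitchen)"]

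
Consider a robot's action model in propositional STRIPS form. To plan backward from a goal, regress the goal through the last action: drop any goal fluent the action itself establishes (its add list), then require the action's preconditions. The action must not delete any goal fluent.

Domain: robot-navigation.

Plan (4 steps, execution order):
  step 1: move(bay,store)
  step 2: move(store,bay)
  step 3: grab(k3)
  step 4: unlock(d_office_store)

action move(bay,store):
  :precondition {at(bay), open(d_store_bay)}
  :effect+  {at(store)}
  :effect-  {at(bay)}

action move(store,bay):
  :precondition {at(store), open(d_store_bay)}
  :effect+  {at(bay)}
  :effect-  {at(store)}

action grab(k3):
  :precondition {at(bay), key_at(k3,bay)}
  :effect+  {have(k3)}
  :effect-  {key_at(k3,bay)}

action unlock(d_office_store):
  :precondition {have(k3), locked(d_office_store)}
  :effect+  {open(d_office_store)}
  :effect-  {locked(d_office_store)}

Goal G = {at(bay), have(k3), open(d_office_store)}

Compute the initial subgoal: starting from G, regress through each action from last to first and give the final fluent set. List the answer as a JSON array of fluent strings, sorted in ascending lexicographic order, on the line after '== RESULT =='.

Work backward from the goal:
  through step 4 (unlock(d_office_store)): drop {open(d_office_store)}, keep {at(bay), have(k3)}, require {have(k3), locked(d_office_store)}
    → {at(bay), have(k3), locked(d_office_store)}
  through step 3 (grab(k3)): drop {have(k3)}, keep {at(bay), locked(d_office_store)}, require {at(bay), key_at(k3,bay)}
    → {at(bay), key_at(k3,bay), locked(d_office_store)}
  through step 2 (move(store,bay)): drop {at(bay)}, keep {key_at(k3,bay), locked(d_office_store)}, require {at(store), open(d_store_bay)}
    → {at(store), key_at(k3,bay), locked(d_office_store), open(d_store_bay)}
  through step 1 (move(bay,store)): drop {at(store)}, keep {key_at(k3,bay), locked(d_office_store), open(d_store_bay)}, require {at(bay), open(d_store_bay)}
    → {at(bay), key_at(k3,bay), locked(d_office_store), open(d_store_bay)}

== RESULT ==
["at(bay)", "key_at(k3,bay)", "locked(d_office_store)", "open(d_store_bay)"]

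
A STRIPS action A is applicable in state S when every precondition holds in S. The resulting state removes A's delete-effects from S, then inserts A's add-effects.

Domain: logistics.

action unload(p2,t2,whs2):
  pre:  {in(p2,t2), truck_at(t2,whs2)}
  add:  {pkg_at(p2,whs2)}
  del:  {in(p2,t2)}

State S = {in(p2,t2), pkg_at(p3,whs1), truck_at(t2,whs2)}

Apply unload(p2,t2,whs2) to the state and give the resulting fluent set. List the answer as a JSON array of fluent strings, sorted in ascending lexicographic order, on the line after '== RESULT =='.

Compute (S \ del) ∪ add:
  pre ⊆ S: {in(p2,t2), truck_at(t2,whs2)} ⊆ S  — applicable
  S \ del = {pkg_at(p3,whs1), truck_at(t2,whs2)}
  ∪ add   = {pkg_at(p2,whs2), pkg_at(p3,whs1), truck_at(t2,whs2)}

== RESULT ==
["pkg_at(p2,whs2)", "pkg_at(p3,whs1)", "truck_at(t2,whs2)"]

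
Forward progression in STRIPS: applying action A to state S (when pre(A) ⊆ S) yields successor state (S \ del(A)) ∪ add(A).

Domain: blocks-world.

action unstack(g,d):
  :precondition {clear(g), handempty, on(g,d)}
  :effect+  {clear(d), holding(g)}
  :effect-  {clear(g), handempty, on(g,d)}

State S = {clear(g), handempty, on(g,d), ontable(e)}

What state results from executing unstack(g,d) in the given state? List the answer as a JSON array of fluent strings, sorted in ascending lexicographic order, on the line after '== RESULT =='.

Progress:
  pre ⊆ S: {clear(g), handempty, on(g,d)} ⊆ S  — applicable
  S \ del = {ontable(e)}
  ∪ add   = {clear(d), holding(g), ontable(e)}

== RESULT ==
["clear(d)", "holding(g)", "ontable(e)"]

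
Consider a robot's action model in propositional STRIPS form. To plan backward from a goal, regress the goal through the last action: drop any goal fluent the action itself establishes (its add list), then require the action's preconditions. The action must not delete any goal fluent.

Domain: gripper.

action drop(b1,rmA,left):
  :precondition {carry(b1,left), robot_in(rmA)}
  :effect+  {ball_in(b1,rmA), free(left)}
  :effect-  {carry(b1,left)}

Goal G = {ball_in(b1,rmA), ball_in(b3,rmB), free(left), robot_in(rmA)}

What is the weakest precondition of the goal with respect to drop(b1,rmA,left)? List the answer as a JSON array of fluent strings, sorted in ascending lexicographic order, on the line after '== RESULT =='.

Compute (G \ add) ∪ pre:
  G ∩ del = {}  (empty — regression defined)
  G \ add = {ball_in(b1,rmA), ball_in(b3,rmB), free(left), robot_in(rmA)} \ {ball_in(b1,rmA), free(left)} = {ball_in(b3,rmB), robot_in(rmA)}
  ∪ pre   = {ball_in(b3,rmB), robot_in(rmA)} ∪ {carry(b1,left), robot_in(rmA)}
          = {ball_in(b3,rmB), carry(b1,left), robot_in(rmA)}

== RESULT ==
["ball_in(b3,rmB)", "carry(b1,left)", "robot_in(rmA)"]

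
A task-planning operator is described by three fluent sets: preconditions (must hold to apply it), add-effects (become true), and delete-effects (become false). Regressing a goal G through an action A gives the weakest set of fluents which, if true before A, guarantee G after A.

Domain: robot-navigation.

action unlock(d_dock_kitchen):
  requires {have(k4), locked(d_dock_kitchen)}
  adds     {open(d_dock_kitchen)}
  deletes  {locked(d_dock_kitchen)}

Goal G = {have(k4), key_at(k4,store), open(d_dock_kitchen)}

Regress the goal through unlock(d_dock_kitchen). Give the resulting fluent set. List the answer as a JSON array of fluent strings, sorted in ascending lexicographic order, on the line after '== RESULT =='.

Regress:
  G ∩ del = {}  (empty — regression defined)
  G \ add = {have(k4), key_at(k4,store), open(d_dock_kitchen)} \ {open(d_dock_kitchen)} = {have(k4), key_at(k4,store)}
  ∪ pre   = {have(k4), key_at(k4,store)} ∪ {have(k4), locked(d_dock_kitchen)}
          = {have(k4), key_at(k4,store), locked(d_dock_kitchen)}

== RESULT ==
["have(k4)", "key_at(k4,store)", "locked(d_dock_kitchen)"]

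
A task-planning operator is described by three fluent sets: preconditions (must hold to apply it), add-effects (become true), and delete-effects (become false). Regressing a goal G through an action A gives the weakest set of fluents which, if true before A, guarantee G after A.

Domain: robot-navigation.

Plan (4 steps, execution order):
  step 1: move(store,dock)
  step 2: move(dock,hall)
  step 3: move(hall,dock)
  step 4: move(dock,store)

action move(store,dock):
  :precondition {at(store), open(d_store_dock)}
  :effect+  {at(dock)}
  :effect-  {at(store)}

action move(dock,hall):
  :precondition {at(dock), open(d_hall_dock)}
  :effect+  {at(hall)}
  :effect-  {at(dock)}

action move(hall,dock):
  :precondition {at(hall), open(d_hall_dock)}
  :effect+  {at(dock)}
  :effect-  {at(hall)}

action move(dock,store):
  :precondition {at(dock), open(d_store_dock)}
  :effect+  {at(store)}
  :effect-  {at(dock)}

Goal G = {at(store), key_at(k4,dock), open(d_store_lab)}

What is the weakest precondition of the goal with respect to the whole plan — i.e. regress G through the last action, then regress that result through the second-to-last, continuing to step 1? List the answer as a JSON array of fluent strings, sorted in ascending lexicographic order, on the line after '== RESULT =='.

Regress step by step:
  through step 4 (move(dock,store)): drop {at(store)}, keep {key_at(k4,dock), open(d_store_lab)}, require {at(dock), open(d_store_dock)}
    → {at(dock), key_at(k4,dock), open(d_store_dock), open(d_store_lab)}
  through step 3 (move(hall,dock)): drop {at(dock)}, keep {key_at(k4,dock), open(d_store_dock), open(d_store_lab)}, require {at(hall), open(d_hall_dock)}
    → {at(hall), key_at(k4,dock), open(d_hall_dock), open(d_store_dock), open(d_store_lab)}
  through step 2 (move(dock,hall)): drop {at(hall)}, keep {key_at(k4,dock), open(d_hall_dock), open(d_store_dock), open(d_store_lab)}, require {at(dock), open(d_hall_dock)}
    → {at(dock), key_at(k4,dock), open(d_hall_dock), open(d_store_dock), open(d_store_lab)}
  through step 1 (move(store,dock)): drop {at(dock)}, keep {key_at(k4,dock), open(d_hall_dock), open(d_store_dock), open(d_store_lab)}, require {at(store), open(d_store_dock)}
    → {at(store), key_at(k4,dock), open(d_hall_dock), open(d_store_dock), open(d_store_lab)}

== RESULT ==
["at(store)", "key_at(k4,dock)", "open(d_hall_dock)", "open(d_store_dock)", "open(d_store_lab)"]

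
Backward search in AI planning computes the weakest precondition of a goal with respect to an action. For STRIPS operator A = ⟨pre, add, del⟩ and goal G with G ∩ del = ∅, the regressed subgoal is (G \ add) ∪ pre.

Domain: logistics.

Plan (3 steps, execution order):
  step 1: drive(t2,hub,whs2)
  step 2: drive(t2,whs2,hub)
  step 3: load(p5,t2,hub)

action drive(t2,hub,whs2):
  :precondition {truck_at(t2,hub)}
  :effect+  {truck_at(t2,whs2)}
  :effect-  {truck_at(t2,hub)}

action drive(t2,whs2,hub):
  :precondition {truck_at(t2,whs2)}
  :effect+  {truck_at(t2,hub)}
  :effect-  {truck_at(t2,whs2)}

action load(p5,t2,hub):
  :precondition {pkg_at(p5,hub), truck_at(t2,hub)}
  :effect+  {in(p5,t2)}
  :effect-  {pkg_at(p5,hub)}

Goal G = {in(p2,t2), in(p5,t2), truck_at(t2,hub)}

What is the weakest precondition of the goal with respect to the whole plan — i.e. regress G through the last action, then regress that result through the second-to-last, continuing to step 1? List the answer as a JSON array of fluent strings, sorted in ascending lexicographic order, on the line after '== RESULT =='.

Regress step by step:
  through step 3 (load(p5,t2,hub)): drop {in(p5,t2)}, keep {in(p2,t2), truck_at(t2,hub)}, require {pkg_at(p5,hub), truck_at(t2,hub)}
    → {in(p2,t2), pkg_at(p5,hub), truck_at(t2,hub)}
  through step 2 (drive(t2,whs2,hub)): drop {truck_at(t2,hub)}, keep {in(p2,t2), pkg_at(p5,hub)}, require {truck_at(t2,whs2)}
    → {in(p2,t2), pkg_at(p5,hub), truck_at(t2,whs2)}
  through step 1 (drive(t2,hub,whs2)): drop {truck_at(t2,whs2)}, keep {in(p2,t2), pkg_at(p5,hub)}, require {truck_at(t2,hub)}
    → {in(p2,t2), pkg_at(p5,hub), truck_at(t2,hub)}

== RESULT ==
["in(p2,t2)", "pkg_at(p5,hub)", "truck_at(t2,hub)"]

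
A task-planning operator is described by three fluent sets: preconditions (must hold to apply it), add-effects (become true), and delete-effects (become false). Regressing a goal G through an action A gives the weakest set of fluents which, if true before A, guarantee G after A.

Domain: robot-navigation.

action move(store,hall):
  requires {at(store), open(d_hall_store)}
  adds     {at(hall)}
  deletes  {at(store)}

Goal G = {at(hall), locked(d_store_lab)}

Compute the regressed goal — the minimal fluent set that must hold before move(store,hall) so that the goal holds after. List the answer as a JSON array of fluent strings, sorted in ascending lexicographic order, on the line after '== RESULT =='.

Regress:
  G ∩ del = {}  (empty — regression defined)
  G \ add = {at(hall), locked(d_store_lab)} \ {at(hall)} = {locked(d_store_lab)}
  ∪ pre   = {locked(d_store_lab)} ∪ {at(store), open(d_hall_store)}
          = {at(store), locked(d_store_lab), open(d_hall_store)}

== RESULT ==
["at(store)", "locked(d_store_lab)", "open(d_hall_store)"]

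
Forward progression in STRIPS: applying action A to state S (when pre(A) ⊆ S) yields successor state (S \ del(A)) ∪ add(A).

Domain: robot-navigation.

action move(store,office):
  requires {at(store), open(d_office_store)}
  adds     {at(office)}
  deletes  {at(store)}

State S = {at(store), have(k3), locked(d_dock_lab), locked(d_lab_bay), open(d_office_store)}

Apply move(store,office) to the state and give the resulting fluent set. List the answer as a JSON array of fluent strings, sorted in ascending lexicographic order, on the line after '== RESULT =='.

Compute (S \ del) ∪ add:
  pre ⊆ S: {at(store), open(d_office_store)} ⊆ S  — applicable
  S \ del = {have(k3), locked(d_dock_lab), locked(d_lab_bay), open(d_office_store)}
  ∪ add   = {at(office), have(k3), locked(d_dock_lab), locked(d_lab_bay), open(d_office_store)}

== RESULT ==
["at(office)", "have(k3)", "locked(d_dock_lab)", "locked(d_lab_bay)", "open(d_office_store)"]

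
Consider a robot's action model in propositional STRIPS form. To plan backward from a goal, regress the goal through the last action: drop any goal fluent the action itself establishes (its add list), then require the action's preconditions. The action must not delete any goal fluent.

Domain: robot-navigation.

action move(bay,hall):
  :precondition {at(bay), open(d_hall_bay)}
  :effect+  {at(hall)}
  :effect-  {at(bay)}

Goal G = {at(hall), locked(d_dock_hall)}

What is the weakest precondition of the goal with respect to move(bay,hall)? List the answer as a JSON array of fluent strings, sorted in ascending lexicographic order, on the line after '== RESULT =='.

Compute (G \ add) ∪ pre:
  G ∩ del = {}  (empty — regression defined)
  G \ add = {at(hall), locked(d_dock_hall)} \ {at(hall)} = {locked(d_dock_hall)}
  ∪ pre   = {locked(d_dock_hall)} ∪ {at(bay), open(d_hall_bay)}
          = {at(bay), locked(d_dock_hall), open(d_hall_bay)}

== RESULT ==
["at(bay)", "locked(d_dock_hall)", "open(d_hall_bay)"]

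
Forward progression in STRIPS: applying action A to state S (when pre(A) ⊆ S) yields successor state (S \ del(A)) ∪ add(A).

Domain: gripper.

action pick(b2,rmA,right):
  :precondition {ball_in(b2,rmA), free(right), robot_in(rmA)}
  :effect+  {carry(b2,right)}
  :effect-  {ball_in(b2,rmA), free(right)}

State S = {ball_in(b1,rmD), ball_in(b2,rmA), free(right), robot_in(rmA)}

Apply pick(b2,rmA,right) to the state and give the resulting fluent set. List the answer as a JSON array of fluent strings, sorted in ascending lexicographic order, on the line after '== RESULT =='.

Compute (S \ del) ∪ add:
  pre ⊆ S: {ball_in(b2,rmA), free(right), robot_in(rmA)} ⊆ S  — applicable
  S \ del = {ball_in(b1,rmD), robot_in(rmA)}
  ∪ add   = {ball_in(b1,rmD), carry(b2,right), robot_in(rmA)}

== RESULT ==
["ball_in(b1,rmD)", "carry(b2,right)", "robot_in(rmA)"]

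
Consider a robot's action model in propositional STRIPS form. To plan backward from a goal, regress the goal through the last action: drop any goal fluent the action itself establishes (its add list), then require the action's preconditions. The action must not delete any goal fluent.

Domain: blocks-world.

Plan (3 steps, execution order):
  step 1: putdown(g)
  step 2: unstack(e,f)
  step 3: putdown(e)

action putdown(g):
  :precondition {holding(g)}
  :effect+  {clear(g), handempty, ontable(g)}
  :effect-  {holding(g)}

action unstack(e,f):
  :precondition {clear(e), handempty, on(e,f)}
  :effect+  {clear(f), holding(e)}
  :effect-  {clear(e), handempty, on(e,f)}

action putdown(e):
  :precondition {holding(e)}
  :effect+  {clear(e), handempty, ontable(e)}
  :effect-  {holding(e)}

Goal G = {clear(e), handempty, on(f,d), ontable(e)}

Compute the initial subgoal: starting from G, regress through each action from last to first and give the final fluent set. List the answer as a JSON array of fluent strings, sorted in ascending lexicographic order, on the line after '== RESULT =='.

Regress step by step:
  through step 3 (putdown(e)): drop {clear(e), handempty, ontable(e)}, keep {on(f,d)}, require {holding(e)}
    → {holding(e), on(f,d)}
  through step 2 (unstack(e,f)): drop {holding(e)}, keep {on(f,d)}, require {clear(e), handempty, on(e,f)}
    → {clear(e), handempty, on(e,f), on(f,d)}
  through step 1 (putdown(g)): drop {handempty}, keep {clear(e), on(e,f), on(f,d)}, require {holding(g)}
    → {clear(e), holding(g), on(e,f), on(f,d)}

== RESULT ==
["clear(e)", "holding(g)", "on(e,f)", "on(f,d)"]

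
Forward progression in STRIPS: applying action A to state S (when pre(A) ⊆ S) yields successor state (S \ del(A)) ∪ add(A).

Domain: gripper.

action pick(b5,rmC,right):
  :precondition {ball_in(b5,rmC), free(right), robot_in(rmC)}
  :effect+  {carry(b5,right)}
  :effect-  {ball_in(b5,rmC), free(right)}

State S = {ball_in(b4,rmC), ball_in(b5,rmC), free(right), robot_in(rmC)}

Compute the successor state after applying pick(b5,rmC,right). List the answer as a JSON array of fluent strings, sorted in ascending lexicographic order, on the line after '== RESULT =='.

Progress:
  pre ⊆ S: {ball_in(b5,rmC), free(right), robot_in(rmC)} ⊆ S  — applicable
  S \ del = {ball_in(b4,rmC), robot_in(rmC)}
  ∪ add   = {ball_in(b4,rmC), carry(b5,right), robot_in(rmC)}

== RESULT ==
["ball_in(b4,rmC)", "carry(b5,right)", "robot_in(rmC)"]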